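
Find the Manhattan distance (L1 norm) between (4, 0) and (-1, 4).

Σ|x_i - y_i| = |4 - (-1)| + |0 - 4| = 5 + 4 = 9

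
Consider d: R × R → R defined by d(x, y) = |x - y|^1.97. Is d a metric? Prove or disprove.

No. d(x,y) = |x-y|^1.97 fails the triangle inequality since p = 1.97 > 1. Counterexample: x = -3, y = 5, z = 9. d(x,z) = |-3 - 9|^1.97 = 12^1.97 ≈ 133.6556, but d(x,y) + d(y,z) = 8^1.97 + 4^1.97 ≈ 60.1295 + 15.3482 = 75.4777. Since 133.6556 > 75.4777, the triangle inequality is violated.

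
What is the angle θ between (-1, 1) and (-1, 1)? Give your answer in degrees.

With u = (-1, 1), v = (-1, 1):
u·v = (-1)·(-1) + 1·1 = 1 + 1 = 2.
|u| = √((-1)² + 1²) = √2, |v| = √((-1)² + 1²) = √2, so |u||v| = √(2·2) = √4 = 2.
cos θ = (u·v)/(|u||v|) = 2/2 = 1 (the vectors are parallel, pointing the same way)
θ = arccos(1) = 0°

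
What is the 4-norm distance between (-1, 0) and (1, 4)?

(Σ|x_i - y_i|^4)^(1/4) = (|-1 - 1|^4 + |0 - 4|^4)^(1/4)
= (2^4 + 4^4)^(1/4) = (16 + 256)^(1/4) = (272)^(1/4) ≈ 4.0611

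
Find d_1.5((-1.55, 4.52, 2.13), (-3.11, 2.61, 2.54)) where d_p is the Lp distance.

(Σ|x_i - y_i|^1.5)^(1/1.5) = (|-1.55 - (-3.11)|^1.5 + |4.52 - 2.61|^1.5 + |2.13 - 2.54|^1.5)^(1/1.5)
= (1.56^1.5 + 1.91^1.5 + 0.41^1.5)^(1/1.5) ≈ (1.9484 + 2.6397 + 0.2625)^(1/1.5) = (4.8506)^(1/1.5) ≈ 2.8655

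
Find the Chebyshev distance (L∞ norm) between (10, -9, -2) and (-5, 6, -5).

max(|x_i - y_i|) = max(|10 - (-5)|, |-9 - 6|, |-2 - (-5)|) = max(15, 15, 3) = 15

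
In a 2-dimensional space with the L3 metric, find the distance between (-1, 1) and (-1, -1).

(Σ|x_i - y_i|^3)^(1/3) = (|-1 - (-1)|^3 + |1 - (-1)|^3)^(1/3)
= (0^3 + 2^3)^(1/3) = (0 + 8)^(1/3) = (8)^(1/3) = 2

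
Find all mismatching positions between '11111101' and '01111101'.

Differing positions: 1. Hamming distance = 1.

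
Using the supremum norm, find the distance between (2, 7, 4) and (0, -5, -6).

max(|x_i - y_i|) = max(|2 - 0|, |7 - (-5)|, |4 - (-6)|) = max(2, 12, 10) = 12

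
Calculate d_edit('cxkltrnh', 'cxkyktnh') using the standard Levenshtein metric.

Let D[i][j] be the edit distance between the first i characters of 'cxkltrnh' and the first j characters of 'cxkyktnh', with D[i][0] = i, D[0][j] = j, and D[i][j] = D[i-1][j-1] if the characters match, else 1 + min(D[i-1][j], D[i][j-1], D[i-1][j-1]). Filling the table (rows: prefixes of 'cxkltrnh', columns: prefixes of 'cxkyktnh'):
     ε  c  x  k  y  k  t  n  h
  ε  0  1  2  3  4  5  6  7  8
  c  1  0  1  2  3  4  5  6  7
  x  2  1  0  1  2  3  4  5  6
  k  3  2  1  0  1  2  3  4  5
  l  4  3  2  1  1  2  3  4  5
  t  5  4  3  2  2  2  2  3  4
  r  6  5  4  3  3  3  3  3  4
  n  7  6  5  4  4  4  4  3  4
  h  8  7  6  5  5  5  5  4  3
The bottom-right entry gives D[8][8] = 3, so no sequence of fewer than 3 edits works. Backtracking through the table gives one optimal edit sequence (3 edits):
  cxkltrnh → cxkytrnh (sub l→y @4)
  cxkytrnh → cxkykrnh (sub t→k @5)
  cxkykrnh → cxkyktnh (sub r→t @6)
Edit distance = 3.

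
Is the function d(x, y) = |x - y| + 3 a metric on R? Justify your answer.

No. d fails identity of indiscernibles (specifically d(x,x) = 0): d(7, 7) = |7 - 7| + 3 = 0 + 3 = 3 ≠ 0.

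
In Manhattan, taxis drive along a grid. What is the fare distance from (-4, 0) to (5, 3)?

Σ|x_i - y_i| = |-4 - 5| + |0 - 3| = 9 + 3 = 12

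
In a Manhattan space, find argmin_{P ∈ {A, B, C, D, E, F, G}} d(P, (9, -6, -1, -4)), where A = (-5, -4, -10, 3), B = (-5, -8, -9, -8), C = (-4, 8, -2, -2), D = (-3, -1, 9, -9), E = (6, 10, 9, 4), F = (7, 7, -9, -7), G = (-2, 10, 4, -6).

Distances: d(A) = 32, d(B) = 28, d(C) = 30, d(D) = 32, d(E) = 37, d(F) = 26, d(G) = 34. Nearest: F = (7, 7, -9, -7) with distance 26.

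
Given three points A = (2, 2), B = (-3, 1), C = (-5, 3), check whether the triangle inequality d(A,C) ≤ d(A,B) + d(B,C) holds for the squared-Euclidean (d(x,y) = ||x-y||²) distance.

d(A,B) = 5² + 1² = 26, d(B,C) = 2² + 2² = 8, d(A,C) = 7² + 1² = 50.
d(A,C) = 50 > 26 + 8 = 34. Triangle inequality is VIOLATED. (Squared-Euclidean is not a metric — this is a counterexample.)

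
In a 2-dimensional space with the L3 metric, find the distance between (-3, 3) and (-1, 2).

(Σ|x_i - y_i|^3)^(1/3) = (|-3 - (-1)|^3 + |3 - 2|^3)^(1/3)
= (2^3 + 1^3)^(1/3) = (8 + 1)^(1/3) = (9)^(1/3) ≈ 2.0801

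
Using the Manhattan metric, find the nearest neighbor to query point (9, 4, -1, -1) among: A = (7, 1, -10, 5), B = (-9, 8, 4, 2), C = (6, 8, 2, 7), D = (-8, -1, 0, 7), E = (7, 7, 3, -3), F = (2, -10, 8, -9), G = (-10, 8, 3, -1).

Distances: d(A) = 20, d(B) = 30, d(C) = 18, d(D) = 31, d(E) = 11, d(F) = 38, d(G) = 27. Nearest: E = (7, 7, 3, -3) with distance 11.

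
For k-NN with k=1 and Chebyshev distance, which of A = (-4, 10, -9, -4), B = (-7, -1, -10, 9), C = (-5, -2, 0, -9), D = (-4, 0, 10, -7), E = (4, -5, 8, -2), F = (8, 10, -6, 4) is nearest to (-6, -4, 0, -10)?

Distances: d(A) = 14, d(B) = 19, d(C) = 2, d(D) = 10, d(E) = 10, d(F) = 14. Nearest: C = (-5, -2, 0, -9) with distance 2.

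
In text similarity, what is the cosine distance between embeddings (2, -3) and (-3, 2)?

With u = (2, -3), v = (-3, 2):
u·v = 2·(-3) + (-3)·2 = (-6) + (-6) = -12.
|u| = √(2² + (-3)²) = √13, |v| = √((-3)² + 2²) = √13, so |u||v| = √(13·13) = √169 = 13.
cos θ = (u·v)/(|u||v|) = -12/13 ≈ -0.9231
Cosine distance = 1 - cos θ ≈ 1 - (-0.9231) = 1.9231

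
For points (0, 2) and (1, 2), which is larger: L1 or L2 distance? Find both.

L1 = |0 - 1| + |2 - 2| = 1 + 0 = 1
L2 = √(1² + 0²) = √1 = 1
L1 ≥ L2 always (equality iff movement is along one axis); L1 = L2 here (movement is along a single axis).
Ratio L1/L2 = 1/1 = 1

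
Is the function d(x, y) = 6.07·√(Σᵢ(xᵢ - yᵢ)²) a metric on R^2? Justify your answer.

Yes. The L2 (Euclidean) norm induces a metric on R^2, and multiplying a metric by a positive constant 6.07 > 0 preserves all four axioms: non-negativity (6.07·||x-y|| ≥ 0), identity (6.07·||x-y|| = 0 ⟺ ||x-y|| = 0 ⟺ x = y), symmetry (||x-y|| = ||y-x||), and the triangle inequality (6.07·||x-z|| ≤ 6.07·||x-y|| + 6.07·||y-z||). So d is a metric.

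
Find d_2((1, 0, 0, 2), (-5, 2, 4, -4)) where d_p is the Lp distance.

(Σ|x_i - y_i|^2)^(1/2) = (|1 - (-5)|^2 + |0 - 2|^2 + |0 - 4|^2 + |2 - (-4)|^2)^(1/2)
= (6^2 + 2^2 + 4^2 + 6^2)^(1/2) = (36 + 4 + 16 + 36)^(1/2) = (92)^(1/2) ≈ 9.5917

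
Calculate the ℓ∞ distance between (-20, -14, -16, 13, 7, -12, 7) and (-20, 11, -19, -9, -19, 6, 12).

max(|x_i - y_i|) = max(|-20 - (-20)|, |-14 - 11|, |-16 - (-19)|, |13 - (-9)|, |7 - (-19)|, |-12 - 6|, |7 - 12|) = max(0, 25, 3, 22, 26, 18, 5) = 26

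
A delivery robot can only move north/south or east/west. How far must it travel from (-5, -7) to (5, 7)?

Σ|x_i - y_i| = |-5 - 5| + |-7 - 7| = 10 + 14 = 24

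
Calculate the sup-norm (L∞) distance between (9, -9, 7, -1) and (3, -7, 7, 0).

max(|x_i - y_i|) = max(|9 - 3|, |-9 - (-7)|, |7 - 7|, |-1 - 0|) = max(6, 2, 0, 1) = 6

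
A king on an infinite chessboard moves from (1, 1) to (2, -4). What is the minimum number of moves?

max(|x_i - y_i|) = max(|1 - 2|, |1 - (-4)|) = max(1, 5) = 5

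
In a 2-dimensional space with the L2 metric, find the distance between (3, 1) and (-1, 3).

(Σ|x_i - y_i|^2)^(1/2) = (|3 - (-1)|^2 + |1 - 3|^2)^(1/2)
= (4^2 + 2^2)^(1/2) = (16 + 4)^(1/2) = (20)^(1/2) ≈ 4.4721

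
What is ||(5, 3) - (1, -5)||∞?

max(|x_i - y_i|) = max(|5 - 1|, |3 - (-5)|) = max(4, 8) = 8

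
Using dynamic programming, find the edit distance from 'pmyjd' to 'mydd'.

Let D[i][j] be the edit distance between the first i characters of 'pmyjd' and the first j characters of 'mydd', with D[i][0] = i, D[0][j] = j, and D[i][j] = D[i-1][j-1] if the characters match, else 1 + min(D[i-1][j], D[i][j-1], D[i-1][j-1]). Filling the table (rows: prefixes of 'pmyjd', columns: prefixes of 'mydd'):
     ε  m  y  d  d
  ε  0  1  2  3  4
  p  1  1  2  3  4
  m  2  1  2  3  4
  y  3  2  1  2  3
  j  4  3  2  2  3
  d  5  4  3  2  2
The bottom-right entry gives D[5][4] = 2, so no sequence of fewer than 2 edits works. Backtracking through the table gives one optimal edit sequence (2 edits):
  pmyjd → myjd (del p @1)
  myjd → mydd (sub j→d @3)
Edit distance = 2.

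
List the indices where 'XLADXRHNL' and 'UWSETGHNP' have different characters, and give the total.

Differing positions: 1, 2, 3, 4, 5, 6, 9. Hamming distance = 7.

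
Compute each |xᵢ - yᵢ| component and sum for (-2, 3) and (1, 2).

Σ|x_i - y_i| = |-2 - 1| + |3 - 2| = 3 + 1 = 4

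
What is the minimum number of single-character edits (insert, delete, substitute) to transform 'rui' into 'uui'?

Let D[i][j] be the edit distance between the first i characters of 'rui' and the first j characters of 'uui', with D[i][0] = i, D[0][j] = j, and D[i][j] = D[i-1][j-1] if the characters match, else 1 + min(D[i-1][j], D[i][j-1], D[i-1][j-1]). Filling the table (rows: prefixes of 'rui', columns: prefixes of 'uui'):
     ε  u  u  i
  ε  0  1  2  3
  r  1  1  2  3
  u  2  1  1  2
  i  3  2  2  1
The bottom-right entry gives D[3][3] = 1, so no sequence of fewer than 1 edit works. Backtracking through the table gives one optimal edit sequence (1 edit):
  rui → uui (sub r→u @1)
Edit distance = 1.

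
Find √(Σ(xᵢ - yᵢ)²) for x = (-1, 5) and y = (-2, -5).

√(Σ(x_i - y_i)²) = √((-1 - (-2))² + (5 - (-5))²)
= √(1² + 10²) = √(1 + 100) = √101 ≈ 10.0499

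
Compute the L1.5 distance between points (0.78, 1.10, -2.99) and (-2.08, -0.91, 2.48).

(Σ|x_i - y_i|^1.5)^(1/1.5) = (|0.78 - (-2.08)|^1.5 + |1.1 - (-0.91)|^1.5 + |-2.99 - 2.48|^1.5)^(1/1.5)
= (2.86^1.5 + 2.01^1.5 + 5.47^1.5)^(1/1.5) ≈ (4.8367 + 2.8497 + 12.7933)^(1/1.5) = (20.4797)^(1/1.5) ≈ 7.4854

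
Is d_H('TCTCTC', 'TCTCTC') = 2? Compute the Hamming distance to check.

Differing positions: none. Hamming distance = 0, so the claim that d_H = 2 is false.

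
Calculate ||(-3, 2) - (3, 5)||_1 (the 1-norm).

Σ|x_i - y_i| = |-3 - 3| + |2 - 5| = 6 + 3 = 9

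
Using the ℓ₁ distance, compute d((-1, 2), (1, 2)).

Σ|x_i - y_i| = |-1 - 1| + |2 - 2| = 2 + 0 = 2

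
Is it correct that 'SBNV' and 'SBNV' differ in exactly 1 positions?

Differing positions: none. Hamming distance = 0, so the claim that d_H = 1 is false.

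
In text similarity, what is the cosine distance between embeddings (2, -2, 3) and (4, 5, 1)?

With u = (2, -2, 3), v = (4, 5, 1):
u·v = 2·4 + (-2)·5 + 3·1 = 8 + (-10) + 3 = 1.
|u| = √(2² + (-2)² + 3²) = √17, |v| = √(4² + 5² + 1²) = √42, so |u||v| = √(17·42) = √714.
cos θ = (u·v)/(|u||v|) = 1/√714 ≈ 0.0374
Cosine distance = 1 - cos θ ≈ 1 - 0.0374 = 0.9626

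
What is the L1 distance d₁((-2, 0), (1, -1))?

Σ|x_i - y_i| = |-2 - 1| + |0 - (-1)| = 3 + 1 = 4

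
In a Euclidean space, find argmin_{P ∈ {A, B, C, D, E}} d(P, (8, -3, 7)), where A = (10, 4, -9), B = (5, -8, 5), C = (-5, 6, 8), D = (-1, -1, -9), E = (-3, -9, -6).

Distances: d(A) ≈ 17.5784, d(B) ≈ 6.1644, d(C) ≈ 15.843, d(D) ≈ 18.4662, d(E) ≈ 18.0555. Nearest: B = (5, -8, 5) with distance 6.1644.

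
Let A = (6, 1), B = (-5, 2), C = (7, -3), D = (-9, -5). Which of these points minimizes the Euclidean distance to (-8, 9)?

Distances: d(A) ≈ 16.1245, d(B) ≈ 7.6158, d(C) ≈ 19.2094, d(D) ≈ 14.0357. Nearest: B = (-5, 2) with distance 7.6158.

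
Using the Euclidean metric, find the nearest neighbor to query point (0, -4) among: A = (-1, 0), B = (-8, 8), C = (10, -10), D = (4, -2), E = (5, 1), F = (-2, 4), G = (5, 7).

Distances: d(A) ≈ 4.1231, d(B) ≈ 14.4222, d(C) ≈ 11.6619, d(D) ≈ 4.4721, d(E) ≈ 7.0711, d(F) ≈ 8.2462, d(G) ≈ 12.083. Nearest: A = (-1, 0) with distance 4.1231.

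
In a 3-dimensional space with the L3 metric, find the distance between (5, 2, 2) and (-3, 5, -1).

(Σ|x_i - y_i|^3)^(1/3) = (|5 - (-3)|^3 + |2 - 5|^3 + |2 - (-1)|^3)^(1/3)
= (8^3 + 3^3 + 3^3)^(1/3) = (512 + 27 + 27)^(1/3) = (566)^(1/3) ≈ 8.2719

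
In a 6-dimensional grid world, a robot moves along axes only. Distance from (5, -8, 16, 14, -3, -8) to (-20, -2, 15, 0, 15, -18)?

Σ|x_i - y_i| = |5 - (-20)| + |-8 - (-2)| + |16 - 15| + |14 - 0| + |-3 - 15| + |-8 - (-18)| = 25 + 6 + 1 + 14 + 18 + 10 = 74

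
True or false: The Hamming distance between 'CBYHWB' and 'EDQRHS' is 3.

Differing positions: 1, 2, 3, 4, 5, 6. Hamming distance = 6, so the claim that d_H = 3 is false.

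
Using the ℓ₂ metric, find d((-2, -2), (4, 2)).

√(Σ(x_i - y_i)²) = √((-2 - 4)² + (-2 - 2)²)
= √((-6)² + (-4)²) = √(36 + 16) = √52 ≈ 7.2111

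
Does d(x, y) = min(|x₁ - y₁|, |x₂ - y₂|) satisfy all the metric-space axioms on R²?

No. d fails identity of indiscernibles: take x = (-5, 0) and y = (-5, 1). Then d(x,y) = min(|-5 - (-5)|, |0 - 1|) = min(0, 1) = 0, yet x ≠ y.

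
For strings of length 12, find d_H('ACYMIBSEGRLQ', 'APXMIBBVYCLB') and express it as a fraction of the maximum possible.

Differing positions: 2, 3, 7, 8, 9, 10, 12. Hamming distance = 7. The maximum possible Hamming distance for length-12 strings is 12, so d_H/12 = 7/12 ≈ 0.5833.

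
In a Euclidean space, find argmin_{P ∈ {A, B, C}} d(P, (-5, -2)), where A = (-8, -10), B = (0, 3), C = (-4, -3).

Distances: d(A) ≈ 8.544, d(B) ≈ 7.0711, d(C) ≈ 1.4142. Nearest: C = (-4, -3) with distance 1.4142.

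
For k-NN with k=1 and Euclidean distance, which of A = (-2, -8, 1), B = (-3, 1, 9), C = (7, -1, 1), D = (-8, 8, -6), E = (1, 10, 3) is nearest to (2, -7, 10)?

Distances: d(A) ≈ 9.8995, d(B) ≈ 9.4868, d(C) ≈ 11.9164, d(D) ≈ 24.1039, d(E) ≈ 18.412. Nearest: B = (-3, 1, 9) with distance 9.4868.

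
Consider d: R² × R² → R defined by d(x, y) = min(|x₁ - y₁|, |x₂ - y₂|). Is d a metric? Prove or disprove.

No. d fails identity of indiscernibles: take x = (0, 0) and y = (0, 8). Then d(x,y) = min(|0 - 0|, |0 - 8|) = min(0, 8) = 0, yet x ≠ y.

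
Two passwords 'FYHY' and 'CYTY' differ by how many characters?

Differing positions: 1, 3. Hamming distance = 2.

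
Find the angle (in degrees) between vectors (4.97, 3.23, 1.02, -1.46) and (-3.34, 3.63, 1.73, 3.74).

With u = (4.97, 3.23, 1.02, -1.46), v = (-3.34, 3.63, 1.73, 3.74):
u·v = 4.97·(-3.34) + 3.23·3.63 + 1.02·1.73 + (-1.46)·3.74 = (-16.5998) + 11.7249 + 1.7646 + (-5.4604) = -8.5707.
|u| = √(4.97² + 3.23² + 1.02² + (-1.46)²) = √(24.7009 + 10.4329 + 1.0404 + 2.1316) = √38.3058, |v| = √((-3.34)² + 3.63² + 1.73² + 3.74²) = √(11.1556 + 13.1769 + 2.9929 + 13.9876) = √41.313.
cos θ = (u·v)/(|u||v|) = -8.5707/(√38.3058·√41.313) ≈ -0.215447
θ = arccos(-0.215447) ≈ 102.44°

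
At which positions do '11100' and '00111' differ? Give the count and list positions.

Differing positions: 1, 2, 4, 5. Hamming distance = 4.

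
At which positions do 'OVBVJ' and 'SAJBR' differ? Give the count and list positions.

Differing positions: 1, 2, 3, 4, 5. Hamming distance = 5.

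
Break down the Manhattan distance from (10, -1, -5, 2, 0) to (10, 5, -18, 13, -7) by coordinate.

Σ|x_i - y_i| = |10 - 10| + |-1 - 5| + |-5 - (-18)| + |2 - 13| + |0 - (-7)| = 0 + 6 + 13 + 11 + 7 = 37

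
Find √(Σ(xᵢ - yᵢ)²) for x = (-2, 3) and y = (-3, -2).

√(Σ(x_i - y_i)²) = √((-2 - (-3))² + (3 - (-2))²)
= √(1² + 5²) = √(1 + 25) = √26 ≈ 5.099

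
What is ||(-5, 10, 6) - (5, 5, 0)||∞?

max(|x_i - y_i|) = max(|-5 - 5|, |10 - 5|, |6 - 0|) = max(10, 5, 6) = 10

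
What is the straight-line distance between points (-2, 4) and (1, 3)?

√(Σ(x_i - y_i)²) = √((-2 - 1)² + (4 - 3)²)
= √((-3)² + 1²) = √(9 + 1) = √10 ≈ 3.1623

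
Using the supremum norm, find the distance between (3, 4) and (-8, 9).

max(|x_i - y_i|) = max(|3 - (-8)|, |4 - 9|) = max(11, 5) = 11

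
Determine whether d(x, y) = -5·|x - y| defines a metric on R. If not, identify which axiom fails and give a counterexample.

No. With c = -5 < 0, d fails non-negativity: d(9, 16) = -5·|9 - 16| = -5·7 = -35 < 0.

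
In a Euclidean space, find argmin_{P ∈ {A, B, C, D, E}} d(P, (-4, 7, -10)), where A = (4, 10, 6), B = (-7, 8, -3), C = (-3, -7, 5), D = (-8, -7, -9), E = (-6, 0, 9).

Distances: d(A) ≈ 18.1384, d(B) ≈ 7.6811, d(C) ≈ 20.5426, d(D) ≈ 14.5945, d(E) ≈ 20.347. Nearest: B = (-7, 8, -3) with distance 7.6811.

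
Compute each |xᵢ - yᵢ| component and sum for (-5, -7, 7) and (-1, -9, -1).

Σ|x_i - y_i| = |-5 - (-1)| + |-7 - (-9)| + |7 - (-1)| = 4 + 2 + 8 = 14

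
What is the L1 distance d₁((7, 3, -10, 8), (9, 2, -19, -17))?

Σ|x_i - y_i| = |7 - 9| + |3 - 2| + |-10 - (-19)| + |8 - (-17)| = 2 + 1 + 9 + 25 = 37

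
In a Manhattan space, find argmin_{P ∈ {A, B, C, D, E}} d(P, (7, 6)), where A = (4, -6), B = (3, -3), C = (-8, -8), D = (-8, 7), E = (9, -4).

Distances: d(A) = 15, d(B) = 13, d(C) = 29, d(D) = 16, d(E) = 12. Nearest: E = (9, -4) with distance 12.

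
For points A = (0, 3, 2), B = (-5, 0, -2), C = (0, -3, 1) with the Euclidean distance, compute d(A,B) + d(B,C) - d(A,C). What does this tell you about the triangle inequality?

d(A,B) = √(5² + 3² + 4²) = √50 ≈ 7.0711, d(B,C) = √(5² + 3² + 3²) = √43 ≈ 6.5574, d(A,C) = √(0² + 6² + 1²) = √37 ≈ 6.0828.
d(A,B) + d(B,C) - d(A,C) = 7.0711 + 6.5574 - 6.0828 = 13.6285 - 6.0828 = 7.5457 (to 4 decimal places). This is ≥ 0, so the triangle inequality holds for these points.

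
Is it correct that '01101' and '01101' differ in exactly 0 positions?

Differing positions: none. Hamming distance = 0, so the claim is true.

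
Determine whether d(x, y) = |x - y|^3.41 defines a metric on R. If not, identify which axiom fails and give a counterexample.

No. d(x,y) = |x-y|^3.41 fails the triangle inequality since p = 3.41 > 1. Counterexample: x = 3, y = 9, z = 18. d(x,z) = |3 - 18|^3.41 = 15^3.41 ≈ 10244.0383, but d(x,y) + d(y,z) = 6^3.41 + 9^3.41 ≈ 450.2936 + 1794.5971 = 2244.8907. Since 10244.0383 > 2244.8907, the triangle inequality is violated.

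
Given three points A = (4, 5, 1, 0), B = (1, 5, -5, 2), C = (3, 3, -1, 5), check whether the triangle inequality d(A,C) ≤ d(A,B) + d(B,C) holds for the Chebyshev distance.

d(A,B) = max(3, 0, 6, 2) = 6, d(B,C) = max(2, 2, 4, 3) = 4, d(A,C) = max(1, 2, 2, 5) = 5.
d(A,C) = 5 ≤ 6 + 4 = 10. Triangle inequality is satisfied.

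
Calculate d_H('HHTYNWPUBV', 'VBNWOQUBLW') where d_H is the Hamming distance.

Differing positions: 1, 2, 3, 4, 5, 6, 7, 8, 9, 10. Hamming distance = 10.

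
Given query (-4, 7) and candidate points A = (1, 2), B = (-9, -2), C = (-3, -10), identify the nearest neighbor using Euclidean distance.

Distances: d(A) ≈ 7.0711, d(B) ≈ 10.2956, d(C) ≈ 17.0294. Nearest: A = (1, 2) with distance 7.0711.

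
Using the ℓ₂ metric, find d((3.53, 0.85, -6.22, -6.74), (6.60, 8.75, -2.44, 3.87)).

√(Σ(x_i - y_i)²) = √((3.53 - 6.6)² + (0.85 - 8.75)² + (-6.22 - (-2.44))² + (-6.74 - 3.87)²)
= √((-3.07)² + (-7.9)² + (-3.78)² + (-10.61)²) = √(9.4249 + 62.41 + 14.2884 + 112.5721) = √198.6954 ≈ 14.0959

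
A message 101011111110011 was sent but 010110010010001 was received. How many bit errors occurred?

Differing positions: 1, 2, 3, 4, 6, 7, 9, 10, 14. Hamming distance = 9.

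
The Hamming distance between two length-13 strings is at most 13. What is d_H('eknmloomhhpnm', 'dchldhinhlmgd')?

Differing positions: 1, 2, 3, 4, 5, 6, 7, 8, 10, 11, 12, 13. Hamming distance = 12. The maximum possible Hamming distance for length-13 strings is 13, so d_H/13 = 12/13 ≈ 0.9231.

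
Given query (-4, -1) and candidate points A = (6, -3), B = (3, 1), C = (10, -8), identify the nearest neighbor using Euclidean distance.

Distances: d(A) ≈ 10.198, d(B) ≈ 7.2801, d(C) ≈ 15.6525. Nearest: B = (3, 1) with distance 7.2801.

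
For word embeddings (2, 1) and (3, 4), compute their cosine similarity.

With u = (2, 1), v = (3, 4):
u·v = 2·3 + 1·4 = 6 + 4 = 10.
|u| = √(2² + 1²) = √5, |v| = √(3² + 4²) = √25, so |u||v| = √(5·25) = √125.
cos θ = (u·v)/(|u||v|) = 10/√125 ≈ 0.8944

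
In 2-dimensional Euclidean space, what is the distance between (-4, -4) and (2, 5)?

√(Σ(x_i - y_i)²) = √((-4 - 2)² + (-4 - 5)²)
= √((-6)² + (-9)²) = √(36 + 81) = √117 ≈ 10.8167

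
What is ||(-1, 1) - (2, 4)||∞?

max(|x_i - y_i|) = max(|-1 - 2|, |1 - 4|) = max(3, 3) = 3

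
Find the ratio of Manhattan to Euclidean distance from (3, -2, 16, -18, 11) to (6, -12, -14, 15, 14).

L1 = |3 - 6| + |-2 - (-12)| + |16 - (-14)| + |-18 - 15| + |11 - 14| = 3 + 10 + 30 + 33 + 3 = 79
L2 = √(3² + 10² + 30² + 33² + 3²) = √2107 ≈ 45.9021
L1 ≥ L2 always (equality iff movement is along one axis); L1 > L2 here.
Ratio L1/L2 = 79/√2107 ≈ 1.7211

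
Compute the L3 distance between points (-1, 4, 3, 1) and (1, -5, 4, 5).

(Σ|x_i - y_i|^3)^(1/3) = (|-1 - 1|^3 + |4 - (-5)|^3 + |3 - 4|^3 + |1 - 5|^3)^(1/3)
= (2^3 + 9^3 + 1^3 + 4^3)^(1/3) = (8 + 729 + 1 + 64)^(1/3) = (802)^(1/3) ≈ 9.2909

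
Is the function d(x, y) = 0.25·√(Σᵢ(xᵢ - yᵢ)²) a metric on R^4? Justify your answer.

Yes. The L2 (Euclidean) norm induces a metric on R^4, and multiplying a metric by a positive constant 0.25 > 0 preserves all four axioms: non-negativity (0.25·||x-y|| ≥ 0), identity (0.25·||x-y|| = 0 ⟺ ||x-y|| = 0 ⟺ x = y), symmetry (||x-y|| = ||y-x||), and the triangle inequality (0.25·||x-z|| ≤ 0.25·||x-y|| + 0.25·||y-z||). So d is a metric.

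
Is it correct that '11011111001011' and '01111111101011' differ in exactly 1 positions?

Differing positions: 1, 3, 9. Hamming distance = 3, so the claim that d_H = 1 is false.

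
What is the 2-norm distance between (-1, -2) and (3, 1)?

(Σ|x_i - y_i|^2)^(1/2) = (|-1 - 3|^2 + |-2 - 1|^2)^(1/2)
= (4^2 + 3^2)^(1/2) = (16 + 9)^(1/2) = (25)^(1/2) = 5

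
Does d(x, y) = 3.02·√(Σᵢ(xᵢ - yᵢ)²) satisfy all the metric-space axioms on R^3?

Yes. The L2 (Euclidean) norm induces a metric on R^3, and multiplying a metric by a positive constant 3.02 > 0 preserves all four axioms: non-negativity (3.02·||x-y|| ≥ 0), identity (3.02·||x-y|| = 0 ⟺ ||x-y|| = 0 ⟺ x = y), symmetry (||x-y|| = ||y-x||), and the triangle inequality (3.02·||x-z|| ≤ 3.02·||x-y|| + 3.02·||y-z||). So d is a metric.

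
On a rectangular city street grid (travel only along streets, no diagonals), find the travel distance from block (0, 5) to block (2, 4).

Σ|x_i - y_i| = |0 - 2| + |5 - 4| = 2 + 1 = 3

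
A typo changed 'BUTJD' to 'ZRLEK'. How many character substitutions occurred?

Differing positions: 1, 2, 3, 4, 5. Hamming distance = 5.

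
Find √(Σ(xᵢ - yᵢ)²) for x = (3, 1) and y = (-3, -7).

√(Σ(x_i - y_i)²) = √((3 - (-3))² + (1 - (-7))²)
= √(6² + 8²) = √(36 + 64) = √100 = 10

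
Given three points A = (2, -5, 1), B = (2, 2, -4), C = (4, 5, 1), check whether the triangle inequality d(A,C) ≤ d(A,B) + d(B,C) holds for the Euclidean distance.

d(A,B) = √(0² + 7² + 5²) = √74 ≈ 8.6023, d(B,C) = √(2² + 3² + 5²) = √38 ≈ 6.1644, d(A,C) = √(2² + 10² + 0²) = √104 ≈ 10.198.
d(A,C) ≈ 10.198 ≤ 8.6023 + 6.1644 = 14.7667. Triangle inequality is satisfied.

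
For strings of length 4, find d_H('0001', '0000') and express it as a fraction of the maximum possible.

Differing positions: 4. Hamming distance = 1. The maximum possible Hamming distance for length-4 strings is 4, so d_H/4 = 1/4 = 0.25.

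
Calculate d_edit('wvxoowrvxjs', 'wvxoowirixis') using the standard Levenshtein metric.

Let D[i][j] be the edit distance between the first i characters of 'wvxoowrvxjs' and the first j characters of 'wvxoowirixis', with D[i][0] = i, D[0][j] = j, and D[i][j] = D[i-1][j-1] if the characters match, else 1 + min(D[i-1][j], D[i][j-1], D[i-1][j-1]). Filling the table (rows: prefixes of 'wvxoowrvxjs', columns: prefixes of 'wvxoowirixis'):
     ε  w  v  x  o  o  w  i  r  i  x  i  s
  ε  0  1  2  3  4  5  6  7  8  9 10 11 12
  w  1  0  1  2  3  4  5  6  7  8  9 10 11
  v  2  1  0  1  2  3  4  5  6  7  8  9 10
  x  3  2  1  0  1  2  3  4  5  6  7  8  9
  o  4  3  2  1  0  1  2  3  4  5  6  7  8
  o  5  4  3  2  1  0  1  2  3  4  5  6  7
  w  6  5  4  3  2  1  0  1  2  3  4  5  6
  r  7  6  5  4  3  2  1  1  1  2  3  4  5
  v  8  7  6  5  4  3  2  2  2  2  3  4  5
  x  9  8  7  6  5  4  3  3  3  3  2  3  4
  j 10  9  8  7  6  5  4  4  4  4  3  3  4
  s 11 10  9  8  7  6  5  5  5  5  4  4  3
The bottom-right entry gives D[11][12] = 3, so no sequence of fewer than 3 edits works. Backtracking through the table gives one optimal edit sequence (3 edits):
  wvxoowrvxjs → wvxoowirvxjs (ins i @7)
  wvxoowirvxjs → wvxoowirixjs (sub v→i @9)
  wvxoowirixjs → wvxoowirixis (sub j→i @11)
Edit distance = 3.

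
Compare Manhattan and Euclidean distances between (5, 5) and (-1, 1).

L1 = |5 - (-1)| + |5 - 1| = 6 + 4 = 10
L2 = √(6² + 4²) = √52 ≈ 7.2111
L1 ≥ L2 always (equality iff movement is along one axis); L1 > L2 here.
Ratio L1/L2 = 10/√52 ≈ 1.3868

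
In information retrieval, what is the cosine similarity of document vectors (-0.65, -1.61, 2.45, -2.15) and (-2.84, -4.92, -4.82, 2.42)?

With u = (-0.65, -1.61, 2.45, -2.15), v = (-2.84, -4.92, -4.82, 2.42):
u·v = (-0.65)·(-2.84) + (-1.61)·(-4.92) + 2.45·(-4.82) + (-2.15)·2.42 = 1.846 + 7.9212 + (-11.809) + (-5.203) = -7.2448.
|u| = √((-0.65)² + (-1.61)² + 2.45² + (-2.15)²) = √(0.4225 + 2.5921 + 6.0025 + 4.6225) = √13.6396, |v| = √((-2.84)² + (-4.92)² + (-4.82)² + 2.42²) = √(8.0656 + 24.2064 + 23.2324 + 5.8564) = √61.3608.
cos θ = (u·v)/(|u||v|) = -7.2448/(√13.6396·√61.3608) ≈ -0.2504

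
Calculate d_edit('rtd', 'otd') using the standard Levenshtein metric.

Let D[i][j] be the edit distance between the first i characters of 'rtd' and the first j characters of 'otd', with D[i][0] = i, D[0][j] = j, and D[i][j] = D[i-1][j-1] if the characters match, else 1 + min(D[i-1][j], D[i][j-1], D[i-1][j-1]). Filling the table (rows: prefixes of 'rtd', columns: prefixes of 'otd'):
     ε  o  t  d
  ε  0  1  2  3
  r  1  1  2  3
  t  2  2  1  2
  d  3  3  2  1
The bottom-right entry gives D[3][3] = 1, so no sequence of fewer than 1 edit works. Backtracking through the table gives one optimal edit sequence (1 edit):
  rtd → otd (sub r→o @1)
Edit distance = 1.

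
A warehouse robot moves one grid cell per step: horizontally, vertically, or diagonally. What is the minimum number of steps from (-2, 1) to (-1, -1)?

max(|x_i - y_i|) = max(|-2 - (-1)|, |1 - (-1)|) = max(1, 2) = 2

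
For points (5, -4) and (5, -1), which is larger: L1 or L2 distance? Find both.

L1 = |5 - 5| + |-4 - (-1)| = 0 + 3 = 3
L2 = √(0² + 3²) = √9 = 3
L1 ≥ L2 always (equality iff movement is along one axis); L1 = L2 here (movement is along a single axis).
Ratio L1/L2 = 3/3 = 1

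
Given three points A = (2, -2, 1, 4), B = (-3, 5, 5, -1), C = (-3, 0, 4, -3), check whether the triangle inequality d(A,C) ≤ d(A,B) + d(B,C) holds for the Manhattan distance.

d(A,B) = 5 + 7 + 4 + 5 = 21, d(B,C) = 0 + 5 + 1 + 2 = 8, d(A,C) = 5 + 2 + 3 + 7 = 17.
d(A,C) = 17 ≤ 21 + 8 = 29. Triangle inequality is satisfied.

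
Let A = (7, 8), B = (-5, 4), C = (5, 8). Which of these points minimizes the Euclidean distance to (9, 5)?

Distances: d(A) ≈ 3.6056, d(B) ≈ 14.0357, d(C) = 5. Nearest: A = (7, 8) with distance 3.6056.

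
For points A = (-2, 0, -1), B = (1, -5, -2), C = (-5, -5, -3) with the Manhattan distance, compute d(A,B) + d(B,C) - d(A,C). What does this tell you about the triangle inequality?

d(A,B) = 3 + 5 + 1 = 9, d(B,C) = 6 + 0 + 1 = 7, d(A,C) = 3 + 5 + 2 = 10.
d(A,B) + d(B,C) - d(A,C) = 9 + 7 - 10 = 16 - 10 = 6. This is ≥ 0, so the triangle inequality holds for these points.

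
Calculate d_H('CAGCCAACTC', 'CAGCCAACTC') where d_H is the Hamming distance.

Differing positions: none. Hamming distance = 0.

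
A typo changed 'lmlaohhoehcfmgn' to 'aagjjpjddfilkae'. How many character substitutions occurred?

Differing positions: 1, 2, 3, 4, 5, 6, 7, 8, 9, 10, 11, 12, 13, 14, 15. Hamming distance = 15.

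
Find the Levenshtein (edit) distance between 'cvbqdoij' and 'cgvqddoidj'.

Let D[i][j] be the edit distance between the first i characters of 'cvbqdoij' and the first j characters of 'cgvqddoidj', with D[i][0] = i, D[0][j] = j, and D[i][j] = D[i-1][j-1] if the characters match, else 1 + min(D[i-1][j], D[i][j-1], D[i-1][j-1]). Filling the table (rows: prefixes of 'cvbqdoij', columns: prefixes of 'cgvqddoidj'):
     ε  c  g  v  q  d  d  o  i  d  j
  ε  0  1  2  3  4  5  6  7  8  9 10
  c  1  0  1  2  3  4  5  6  7  8  9
  v  2  1  1  1  2  3  4  5  6  7  8
  b  3  2  2  2  2  3  4  5  6  7  8
  q  4  3  3  3  2  3  4  5  6  7  8
  d  5  4  4  4  3  2  3  4  5  6  7
  o  6  5  5  5  4  3  3  3  4  5  6
  i  7  6  6  6  5  4  4  4  3  4  5
  j  8  7  7  7  6  5  5  5  4  4  4
The bottom-right entry gives D[8][10] = 4, so no sequence of fewer than 4 edits works. Backtracking through the table gives one optimal edit sequence (4 edits):
  cvbqdoij → cgvbqdoij (ins g @2)
  cgvbqdoij → cgvqqdoij (sub b→q @4)
  cgvqqdoij → cgvqddoij (sub q→d @5)
  cgvqddoij → cgvqddoidj (ins d @9)
Edit distance = 4.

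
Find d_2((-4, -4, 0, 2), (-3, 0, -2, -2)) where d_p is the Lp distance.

(Σ|x_i - y_i|^2)^(1/2) = (|-4 - (-3)|^2 + |-4 - 0|^2 + |0 - (-2)|^2 + |2 - (-2)|^2)^(1/2)
= (1^2 + 4^2 + 2^2 + 4^2)^(1/2) = (1 + 16 + 4 + 16)^(1/2) = (37)^(1/2) ≈ 6.0828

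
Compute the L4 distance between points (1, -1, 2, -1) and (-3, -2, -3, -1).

(Σ|x_i - y_i|^4)^(1/4) = (|1 - (-3)|^4 + |-1 - (-2)|^4 + |2 - (-3)|^4 + |-1 - (-1)|^4)^(1/4)
= (4^4 + 1^4 + 5^4 + 0^4)^(1/4) = (256 + 1 + 625 + 0)^(1/4) = (882)^(1/4) ≈ 5.4496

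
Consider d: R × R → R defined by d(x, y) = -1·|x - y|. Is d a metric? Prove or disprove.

No. With c = -1 < 0, d fails non-negativity: d(3, 12) = -1·|3 - 12| = -1·9 = -9 < 0.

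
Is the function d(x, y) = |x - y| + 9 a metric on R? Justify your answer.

No. d fails identity of indiscernibles (specifically d(x,x) = 0): d(6, 6) = |6 - 6| + 9 = 0 + 9 = 9 ≠ 0.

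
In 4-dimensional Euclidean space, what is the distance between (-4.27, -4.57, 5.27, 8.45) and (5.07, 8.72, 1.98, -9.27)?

√(Σ(x_i - y_i)²) = √((-4.27 - 5.07)² + (-4.57 - 8.72)² + (5.27 - 1.98)² + (8.45 - (-9.27))²)
= √((-9.34)² + (-13.29)² + 3.29² + 17.72²) = √(87.2356 + 176.6241 + 10.8241 + 313.9984) = √588.6822 ≈ 24.2628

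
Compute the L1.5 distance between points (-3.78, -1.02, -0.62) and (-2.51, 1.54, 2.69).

(Σ|x_i - y_i|^1.5)^(1/1.5) = (|-3.78 - (-2.51)|^1.5 + |-1.02 - 1.54|^1.5 + |-0.62 - 2.69|^1.5)^(1/1.5)
= (1.27^1.5 + 2.56^1.5 + 3.31^1.5)^(1/1.5) ≈ (1.4312 + 4.096 + 6.022)^(1/1.5) = (11.5492)^(1/1.5) ≈ 5.1094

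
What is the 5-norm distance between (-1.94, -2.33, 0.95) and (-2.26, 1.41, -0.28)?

(Σ|x_i - y_i|^5)^(1/5) = (|-1.94 - (-2.26)|^5 + |-2.33 - 1.41|^5 + |0.95 - (-0.28)|^5)^(1/5)
= (0.32^5 + 3.74^5 + 1.23^5)^(1/5) ≈ (0.0034 + 731.742 + 2.8153)^(1/5) = (734.5607)^(1/5) ≈ 3.7429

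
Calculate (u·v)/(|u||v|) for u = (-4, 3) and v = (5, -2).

With u = (-4, 3), v = (5, -2):
u·v = (-4)·5 + 3·(-2) = (-20) + (-6) = -26.
|u| = √((-4)² + 3²) = √25, |v| = √(5² + (-2)²) = √29, so |u||v| = √(25·29) = √725.
cos θ = (u·v)/(|u||v|) = -26/√725 ≈ -0.9656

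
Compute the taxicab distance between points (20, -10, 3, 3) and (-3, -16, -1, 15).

Σ|x_i - y_i| = |20 - (-3)| + |-10 - (-16)| + |3 - (-1)| + |3 - 15| = 23 + 6 + 4 + 12 = 45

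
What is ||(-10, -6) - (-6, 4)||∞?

max(|x_i - y_i|) = max(|-10 - (-6)|, |-6 - 4|) = max(4, 10) = 10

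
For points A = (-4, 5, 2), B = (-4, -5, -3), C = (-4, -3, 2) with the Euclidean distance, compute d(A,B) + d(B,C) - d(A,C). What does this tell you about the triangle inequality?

d(A,B) = √(0² + 10² + 5²) = √125 ≈ 11.1803, d(B,C) = √(0² + 2² + 5²) = √29 ≈ 5.3852, d(A,C) = √(0² + 8² + 0²) = √64 = 8.
d(A,B) + d(B,C) - d(A,C) = 11.1803 + 5.3852 - 8 = 16.5655 - 8 = 8.5655 (to 4 decimal places). This is ≥ 0, so the triangle inequality holds for these points.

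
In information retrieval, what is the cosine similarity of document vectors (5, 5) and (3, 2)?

With u = (5, 5), v = (3, 2):
u·v = 5·3 + 5·2 = 15 + 10 = 25.
|u| = √(5² + 5²) = √50, |v| = √(3² + 2²) = √13, so |u||v| = √(50·13) = √650.
cos θ = (u·v)/(|u||v|) = 25/√650 ≈ 0.9806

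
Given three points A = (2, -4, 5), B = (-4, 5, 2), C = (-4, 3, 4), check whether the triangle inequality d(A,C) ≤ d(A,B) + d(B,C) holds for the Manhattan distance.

d(A,B) = 6 + 9 + 3 = 18, d(B,C) = 0 + 2 + 2 = 4, d(A,C) = 6 + 7 + 1 = 14.
d(A,C) = 14 ≤ 18 + 4 = 22. Triangle inequality is satisfied.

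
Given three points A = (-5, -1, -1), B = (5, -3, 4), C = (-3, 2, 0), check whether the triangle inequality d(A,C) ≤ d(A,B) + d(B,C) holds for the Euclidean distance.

d(A,B) = √(10² + 2² + 5²) = √129 ≈ 11.3578, d(B,C) = √(8² + 5² + 4²) = √105 ≈ 10.247, d(A,C) = √(2² + 3² + 1²) = √14 ≈ 3.7417.
d(A,C) ≈ 3.7417 ≤ 11.3578 + 10.247 = 21.6048. Triangle inequality is satisfied.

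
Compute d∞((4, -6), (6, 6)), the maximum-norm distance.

max(|x_i - y_i|) = max(|4 - 6|, |-6 - 6|) = max(2, 12) = 12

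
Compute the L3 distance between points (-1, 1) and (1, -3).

(Σ|x_i - y_i|^3)^(1/3) = (|-1 - 1|^3 + |1 - (-3)|^3)^(1/3)
= (2^3 + 4^3)^(1/3) = (8 + 64)^(1/3) = (72)^(1/3) ≈ 4.1602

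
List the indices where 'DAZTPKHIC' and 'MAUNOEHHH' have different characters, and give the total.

Differing positions: 1, 3, 4, 5, 6, 8, 9. Hamming distance = 7.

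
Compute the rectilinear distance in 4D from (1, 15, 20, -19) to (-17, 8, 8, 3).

Σ|x_i - y_i| = |1 - (-17)| + |15 - 8| + |20 - 8| + |-19 - 3| = 18 + 7 + 12 + 22 = 59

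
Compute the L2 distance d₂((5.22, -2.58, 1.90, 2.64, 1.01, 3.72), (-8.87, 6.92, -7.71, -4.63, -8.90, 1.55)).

√(Σ(x_i - y_i)²) = √((5.22 - (-8.87))² + (-2.58 - 6.92)² + (1.9 - (-7.71))² + (2.64 - (-4.63))² + (1.01 - (-8.9))² + (3.72 - 1.55)²)
= √(14.09² + (-9.5)² + 9.61² + 7.27² + 9.91² + 2.17²) = √(198.5281 + 90.25 + 92.3521 + 52.8529 + 98.2081 + 4.7089) = √536.9001 ≈ 23.1711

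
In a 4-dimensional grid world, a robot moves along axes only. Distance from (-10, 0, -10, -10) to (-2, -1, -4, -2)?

Σ|x_i - y_i| = |-10 - (-2)| + |0 - (-1)| + |-10 - (-4)| + |-10 - (-2)| = 8 + 1 + 6 + 8 = 23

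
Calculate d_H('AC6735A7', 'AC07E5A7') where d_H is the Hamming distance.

Differing positions: 3, 5. Hamming distance = 2.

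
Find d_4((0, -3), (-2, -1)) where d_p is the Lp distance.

(Σ|x_i - y_i|^4)^(1/4) = (|0 - (-2)|^4 + |-3 - (-1)|^4)^(1/4)
= (2^4 + 2^4)^(1/4) = (16 + 16)^(1/4) = (32)^(1/4) ≈ 2.3784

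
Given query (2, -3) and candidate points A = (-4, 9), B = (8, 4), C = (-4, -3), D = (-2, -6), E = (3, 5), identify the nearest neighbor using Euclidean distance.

Distances: d(A) ≈ 13.4164, d(B) ≈ 9.2195, d(C) = 6, d(D) = 5, d(E) ≈ 8.0623. Nearest: D = (-2, -6) with distance 5.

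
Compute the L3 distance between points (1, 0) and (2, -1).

(Σ|x_i - y_i|^3)^(1/3) = (|1 - 2|^3 + |0 - (-1)|^3)^(1/3)
= (1^3 + 1^3)^(1/3) = (1 + 1)^(1/3) = (2)^(1/3) ≈ 1.2599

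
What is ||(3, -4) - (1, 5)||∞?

max(|x_i - y_i|) = max(|3 - 1|, |-4 - 5|) = max(2, 9) = 9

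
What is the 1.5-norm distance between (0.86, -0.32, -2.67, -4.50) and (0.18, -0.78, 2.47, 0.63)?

(Σ|x_i - y_i|^1.5)^(1/1.5) = (|0.86 - 0.18|^1.5 + |-0.32 - (-0.78)|^1.5 + |-2.67 - 2.47|^1.5 + |-4.5 - 0.63|^1.5)^(1/1.5)
= (0.68^1.5 + 0.46^1.5 + 5.14^1.5 + 5.13^1.5)^(1/1.5) ≈ (0.5607 + 0.312 + 11.6532 + 11.6192)^(1/1.5) = (24.1451)^(1/1.5) ≈ 8.3538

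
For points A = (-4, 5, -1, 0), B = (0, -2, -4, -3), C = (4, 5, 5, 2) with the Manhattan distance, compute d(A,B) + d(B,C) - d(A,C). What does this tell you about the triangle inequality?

d(A,B) = 4 + 7 + 3 + 3 = 17, d(B,C) = 4 + 7 + 9 + 5 = 25, d(A,C) = 8 + 0 + 6 + 2 = 16.
d(A,B) + d(B,C) - d(A,C) = 17 + 25 - 16 = 42 - 16 = 26. This is ≥ 0, so the triangle inequality holds for these points.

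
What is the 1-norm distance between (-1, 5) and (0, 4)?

Σ|x_i - y_i| = |-1 - 0| + |5 - 4| = 1 + 1 = 2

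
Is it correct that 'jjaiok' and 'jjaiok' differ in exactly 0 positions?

Differing positions: none. Hamming distance = 0, so the claim is true.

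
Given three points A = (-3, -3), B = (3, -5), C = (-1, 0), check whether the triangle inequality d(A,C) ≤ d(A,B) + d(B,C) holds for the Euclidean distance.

d(A,B) = √(6² + 2²) = √40 ≈ 6.3246, d(B,C) = √(4² + 5²) = √41 ≈ 6.4031, d(A,C) = √(2² + 3²) = √13 ≈ 3.6056.
d(A,C) ≈ 3.6056 ≤ 6.3246 + 6.4031 = 12.7277. Triangle inequality is satisfied.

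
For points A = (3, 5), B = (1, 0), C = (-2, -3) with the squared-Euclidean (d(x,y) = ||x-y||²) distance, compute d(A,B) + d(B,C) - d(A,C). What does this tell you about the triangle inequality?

d(A,B) = 2² + 5² = 29, d(B,C) = 3² + 3² = 18, d(A,C) = 5² + 8² = 89.
d(A,B) + d(B,C) - d(A,C) = 29 + 18 - 89 = 47 - 89 = -42. This is < 0, so the triangle inequality FAILS for these points (squared-Euclidean is not a metric).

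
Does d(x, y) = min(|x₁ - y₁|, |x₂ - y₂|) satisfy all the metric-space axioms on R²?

No. d fails identity of indiscernibles: take x = (1, 0) and y = (1, 3). Then d(x,y) = min(|1 - 1|, |0 - 3|) = min(0, 3) = 0, yet x ≠ y.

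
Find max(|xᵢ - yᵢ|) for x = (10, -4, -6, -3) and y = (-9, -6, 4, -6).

max(|x_i - y_i|) = max(|10 - (-9)|, |-4 - (-6)|, |-6 - 4|, |-3 - (-6)|) = max(19, 2, 10, 3) = 19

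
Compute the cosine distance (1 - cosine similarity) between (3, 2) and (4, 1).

With u = (3, 2), v = (4, 1):
u·v = 3·4 + 2·1 = 12 + 2 = 14.
|u| = √(3² + 2²) = √13, |v| = √(4² + 1²) = √17, so |u||v| = √(13·17) = √221.
cos θ = (u·v)/(|u||v|) = 14/√221 ≈ 0.9417
Cosine distance = 1 - cos θ ≈ 1 - 0.9417 = 0.0583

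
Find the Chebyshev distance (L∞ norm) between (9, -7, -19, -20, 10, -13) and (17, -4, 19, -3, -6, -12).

max(|x_i - y_i|) = max(|9 - 17|, |-7 - (-4)|, |-19 - 19|, |-20 - (-3)|, |10 - (-6)|, |-13 - (-12)|) = max(8, 3, 38, 17, 16, 1) = 38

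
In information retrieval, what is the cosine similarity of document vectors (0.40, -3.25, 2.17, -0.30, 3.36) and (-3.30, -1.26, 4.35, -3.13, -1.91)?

With u = (0.40, -3.25, 2.17, -0.30, 3.36), v = (-3.30, -1.26, 4.35, -3.13, -1.91):
u·v = 0.4·(-3.3) + (-3.25)·(-1.26) + 2.17·4.35 + (-0.3)·(-3.13) + 3.36·(-1.91) = (-1.32) + 4.095 + 9.4395 + 0.939 + (-6.4176) = 6.7359.
|u| = √(0.4² + (-3.25)² + 2.17² + (-0.3)² + 3.36²) = √(0.16 + 10.5625 + 4.7089 + 0.09 + 11.2896) = √26.811, |v| = √((-3.3)² + (-1.26)² + 4.35² + (-3.13)² + (-1.91)²) = √(10.89 + 1.5876 + 18.9225 + 9.7969 + 3.6481) = √44.8451.
cos θ = (u·v)/(|u||v|) = 6.7359/(√26.811·√44.8451) ≈ 0.1943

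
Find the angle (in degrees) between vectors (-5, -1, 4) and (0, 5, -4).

With u = (-5, -1, 4), v = (0, 5, -4):
u·v = (-5)·0 + (-1)·5 + 4·(-4) = 0 + (-5) + (-16) = -21.
|u| = √((-5)² + (-1)² + 4²) = √42, |v| = √(0² + 5² + (-4)²) = √41, so |u||v| = √(42·41) = √1722.
cos θ = (u·v)/(|u||v|) = -21/√1722 ≈ -0.506061
θ = arccos(-0.506061) ≈ 120.4°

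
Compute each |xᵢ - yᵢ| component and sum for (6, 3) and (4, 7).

Σ|x_i - y_i| = |6 - 4| + |3 - 7| = 2 + 4 = 6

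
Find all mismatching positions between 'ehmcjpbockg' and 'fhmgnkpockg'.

Differing positions: 1, 4, 5, 6, 7. Hamming distance = 5.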